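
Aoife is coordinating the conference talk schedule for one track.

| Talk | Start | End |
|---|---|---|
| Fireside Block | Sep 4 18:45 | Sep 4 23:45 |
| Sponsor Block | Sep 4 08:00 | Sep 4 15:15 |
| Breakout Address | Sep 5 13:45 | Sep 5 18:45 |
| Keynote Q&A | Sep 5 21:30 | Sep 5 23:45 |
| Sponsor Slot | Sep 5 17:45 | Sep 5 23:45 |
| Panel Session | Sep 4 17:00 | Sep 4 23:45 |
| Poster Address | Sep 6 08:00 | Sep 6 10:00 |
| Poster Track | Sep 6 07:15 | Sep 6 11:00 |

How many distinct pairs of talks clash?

4

Sorted by start: Sponsor Block, Panel Session, Fireside Block, Breakout Address, Sponsor Slot, Keynote Q&A, Poster Track, Poster Address.
Panel Session starts after Sponsor Block ends, so nothing later overlaps Sponsor Block either.
Fireside Block starts before Panel Session ends → Panel Session and Fireside Block overlap.
Breakout Address starts after Panel Session ends, so nothing later overlaps Panel Session either.
Breakout Address starts after Fireside Block ends, so nothing later overlaps Fireside Block either.
Sponsor Slot starts before Breakout Address ends → Breakout Address and Sponsor Slot overlap.
Keynote Q&A starts after Breakout Address ends, so nothing later overlaps Breakout Address either.
Keynote Q&A starts before Sponsor Slot ends → Sponsor Slot and Keynote Q&A overlap.
Poster Track starts after Sponsor Slot ends, so nothing later overlaps Sponsor Slot either.
Poster Track starts after Keynote Q&A ends, so nothing later overlaps Keynote Q&A either.
Poster Address starts before Poster Track ends → Poster Track and Poster Address overlap.
Overlapping pairs: Breakout Address & Sponsor Slot, Fireside Block & Panel Session, Keynote Q&A & Sponsor Slot, Poster Address & Poster Track — 4 in total.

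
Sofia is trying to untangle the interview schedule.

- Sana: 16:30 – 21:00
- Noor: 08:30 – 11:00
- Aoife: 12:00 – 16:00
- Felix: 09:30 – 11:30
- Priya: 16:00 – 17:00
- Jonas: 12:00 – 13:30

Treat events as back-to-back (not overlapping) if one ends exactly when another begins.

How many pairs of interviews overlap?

3

Sorted by start: Noor, Felix, Jonas, Aoife, Priya, Sana.
Felix starts before Noor ends → Noor and Felix overlap.
Jonas starts after Noor ends, so nothing later overlaps Noor either.
Jonas starts after Felix ends, so nothing later overlaps Felix either.
Aoife starts before Jonas ends → Jonas and Aoife overlap.
Priya starts after Jonas ends, so nothing later overlaps Jonas either.
Priya starts exactly when Aoife ends (back-to-back, no overlap), so nothing later overlaps Aoife either.
Sana starts before Priya ends → Priya and Sana overlap.
Overlapping pairs: Aoife & Jonas, Felix & Noor, Priya & Sana — 3 in total.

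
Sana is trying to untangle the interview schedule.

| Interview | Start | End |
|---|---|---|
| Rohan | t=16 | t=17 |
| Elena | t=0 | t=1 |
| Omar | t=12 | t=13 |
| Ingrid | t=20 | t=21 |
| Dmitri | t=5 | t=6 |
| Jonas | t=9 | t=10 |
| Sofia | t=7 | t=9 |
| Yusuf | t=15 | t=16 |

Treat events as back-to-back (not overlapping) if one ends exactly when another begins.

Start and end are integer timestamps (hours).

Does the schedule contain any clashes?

No

Check each pair: they overlap iff neither finishes before the other starts.
Sorted by start: Elena, Dmitri, Sofia, Jonas, Omar, Yusuf, Rohan, Ingrid.
Dmitri starts after Elena ends, so Elena has no further overlaps.
Sofia starts after Dmitri ends, so Dmitri has no further overlaps.
Jonas starts exactly when Sofia ends (back-to-back, no overlap), so Sofia has no further overlaps.
Omar starts after Jonas ends, so Jonas has no further overlaps.
Yusuf starts after Omar ends, so Omar has no further overlaps.
Rohan starts exactly when Yusuf ends (back-to-back, no overlap), so Yusuf has no further overlaps.
Ingrid starts after Rohan ends.
Every pair is clear; the schedule has no overlaps.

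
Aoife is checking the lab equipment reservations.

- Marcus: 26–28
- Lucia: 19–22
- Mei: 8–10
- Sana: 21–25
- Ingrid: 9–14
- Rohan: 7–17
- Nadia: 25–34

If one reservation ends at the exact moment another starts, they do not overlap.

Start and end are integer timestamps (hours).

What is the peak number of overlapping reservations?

Sweep the timeline, counting +1 at each start and −1 at each end (ends before starts at a tie):
7 start Rohan → 1
8 start Mei → 2
9 start Ingrid → 3
10 end Mei → 2
14 end Ingrid → 1
17 end Rohan → 0
19 start Lucia → 1
21 start Sana → 2
22 end Lucia → 1
25 end Sana → 0
25 start Nadia → 1
26 start Marcus → 2
28 end Marcus → 1
34 end Nadia → 0
Peak is 3, at 9 (Ingrid, Mei, Rohan).

3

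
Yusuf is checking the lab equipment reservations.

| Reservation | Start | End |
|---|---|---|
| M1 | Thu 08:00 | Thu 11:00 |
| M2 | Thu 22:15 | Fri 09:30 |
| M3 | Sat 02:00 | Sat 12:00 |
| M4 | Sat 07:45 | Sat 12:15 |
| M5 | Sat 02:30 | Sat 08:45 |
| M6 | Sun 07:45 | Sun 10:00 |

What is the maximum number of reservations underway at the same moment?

Sweep the timeline, counting +1 at each start and −1 at each end (ends before starts at a tie):
Thu 08:00 start M1 → 1
Thu 11:00 end M1 → 0
Thu 22:15 start M2 → 1
Fri 09:30 end M2 → 0
Sat 02:00 start M3 → 1
Sat 02:30 start M5 → 2
Sat 07:45 start M4 → 3
Sat 08:45 end M5 → 2
Sat 12:00 end M3 → 1
Sat 12:15 end M4 → 0
Sun 07:45 start M6 → 1
Sun 10:00 end M6 → 0
Peak is 3, at Sat 07:45 (M3, M4, M5).

3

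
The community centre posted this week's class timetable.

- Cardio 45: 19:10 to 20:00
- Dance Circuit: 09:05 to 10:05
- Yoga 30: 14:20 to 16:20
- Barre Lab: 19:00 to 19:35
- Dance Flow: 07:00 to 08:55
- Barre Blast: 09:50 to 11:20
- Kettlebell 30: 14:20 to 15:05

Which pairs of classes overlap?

Two intervals overlap when each starts before the other ends.
Sorted by start: Dance Flow, Dance Circuit, Barre Blast, Yoga 30, Kettlebell 30, Barre Lab, Cardio 45.
Dance Circuit starts after Dance Flow ends — done with Dance Flow.
Barre Blast starts before Dance Circuit ends → Dance Circuit and Barre Blast overlap.
Yoga 30 starts after Dance Circuit ends — done with Dance Circuit.
Yoga 30 starts after Barre Blast ends — done with Barre Blast.
Kettlebell 30 starts before Yoga 30 ends → Yoga 30 and Kettlebell 30 overlap.
Barre Lab starts after Yoga 30 ends — done with Yoga 30.
Barre Lab starts after Kettlebell 30 ends — done with Kettlebell 30.
Cardio 45 starts before Barre Lab ends → Barre Lab and Cardio 45 overlap.

Barre Blast & Dance Circuit, Barre Lab & Cardio 45, Kettlebell 30 & Yoga 30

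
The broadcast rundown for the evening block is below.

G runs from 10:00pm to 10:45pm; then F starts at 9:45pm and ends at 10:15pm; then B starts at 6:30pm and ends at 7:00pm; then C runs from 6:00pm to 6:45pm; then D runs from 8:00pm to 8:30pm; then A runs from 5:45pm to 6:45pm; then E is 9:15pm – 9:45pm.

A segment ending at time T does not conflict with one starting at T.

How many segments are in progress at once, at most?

3

Walk through starts and ends in time order (an end at T is processed before a start at T):
5:45pm start A → 1
6:00pm start C → 2
6:30pm start B → 3
6:45pm end A → 2
6:45pm end C → 1
7:00pm end B → 0
8:00pm start D → 1
8:30pm end D → 0
9:15pm start E → 1
9:45pm end E → 0
9:45pm start F → 1
10:00pm start G → 2
10:15pm end F → 1
10:45pm end G → 0
Peak is 3, at 6:30pm (A, B, C).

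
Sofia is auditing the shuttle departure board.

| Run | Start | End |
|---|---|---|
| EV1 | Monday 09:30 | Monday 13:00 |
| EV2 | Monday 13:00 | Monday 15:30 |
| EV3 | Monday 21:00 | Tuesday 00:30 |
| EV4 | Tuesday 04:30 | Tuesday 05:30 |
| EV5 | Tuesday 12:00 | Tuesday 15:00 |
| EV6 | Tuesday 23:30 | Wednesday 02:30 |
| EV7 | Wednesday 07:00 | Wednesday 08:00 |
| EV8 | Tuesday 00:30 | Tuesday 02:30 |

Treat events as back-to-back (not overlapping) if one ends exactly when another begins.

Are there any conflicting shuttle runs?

Sorted by start: EV1, EV2, EV3, EV8, EV4, EV5, EV6, EV7.
EV2 starts exactly when EV1 ends (back-to-back, no overlap); EV1 is clear from here.
EV3 starts after EV2 ends; EV2 is clear from here.
EV8 starts exactly when EV3 ends (back-to-back, no overlap); EV3 is clear from here.
EV4 starts after EV8 ends; EV8 is clear from here.
EV5 starts after EV4 ends; EV4 is clear from here.
EV6 starts after EV5 ends; EV5 is clear from here.
EV7 starts after EV6 ends.
Every pair is clear; the schedule has no overlaps.

No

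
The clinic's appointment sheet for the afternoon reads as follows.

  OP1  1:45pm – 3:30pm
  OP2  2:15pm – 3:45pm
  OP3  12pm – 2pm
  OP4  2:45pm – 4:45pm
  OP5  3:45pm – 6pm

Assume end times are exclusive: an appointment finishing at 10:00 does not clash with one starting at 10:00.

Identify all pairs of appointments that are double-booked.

OP1 & OP2, OP1 & OP3, OP1 & OP4, OP2 & OP4, OP4 & OP5

Check each pair: they overlap iff neither finishes before the other starts.
Sorted by start: OP3, OP1, OP2, OP4, OP5.
OP1 starts before OP3 ends → OP3 and OP1 overlap.
OP2 starts after OP3 ends — done with OP3.
OP2 starts before OP1 ends → OP1 and OP2 overlap.
OP4 starts before OP1 ends → OP1 and OP4 overlap.
OP5 starts after OP1 ends.
OP4 starts before OP2 ends → OP2 and OP4 overlap.
OP5 starts exactly when OP2 ends (back-to-back, no overlap).
OP5 starts before OP4 ends → OP4 and OP5 overlap.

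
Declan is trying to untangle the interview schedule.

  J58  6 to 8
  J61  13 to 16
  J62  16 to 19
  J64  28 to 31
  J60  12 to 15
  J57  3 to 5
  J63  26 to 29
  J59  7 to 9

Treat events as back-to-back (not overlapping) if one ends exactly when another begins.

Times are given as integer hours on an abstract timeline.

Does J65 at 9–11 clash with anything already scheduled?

No — it doesn't clash with anything

J57: ends 5 at or before J65 starts 9 → clear.
J58: ends 8 at or before J65 starts 9 → clear.
J59: ends 9 at or before J65 starts 9 → clear.
J60: starts 12 at or after J65 ends 11 → clear.
J61: starts 13 at or after J65 ends 11 → clear.
J62: starts 16 at or after J65 ends 11 → clear.
J63: starts 26 at or after J65 ends 11 → clear.
J64: starts 28 at or after J65 ends 11 → clear.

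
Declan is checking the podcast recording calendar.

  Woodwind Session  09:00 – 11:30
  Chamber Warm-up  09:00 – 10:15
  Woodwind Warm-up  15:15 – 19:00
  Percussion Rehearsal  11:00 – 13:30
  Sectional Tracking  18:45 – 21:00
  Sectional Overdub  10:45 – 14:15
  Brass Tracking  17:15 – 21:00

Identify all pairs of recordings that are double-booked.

Sorted by start: Woodwind Session, Chamber Warm-up, Sectional Overdub, Percussion Rehearsal, Woodwind Warm-up, Brass Tracking, Sectional Tracking.
Chamber Warm-up starts before Woodwind Session ends → Woodwind Session and Chamber Warm-up overlap.
Sectional Overdub starts before Woodwind Session ends → Woodwind Session and Sectional Overdub overlap.
Percussion Rehearsal starts before Woodwind Session ends → Woodwind Session and Percussion Rehearsal overlap.
Woodwind Warm-up starts after Woodwind Session ends, so Woodwind Session has no further overlaps.
Sectional Overdub starts after Chamber Warm-up ends, so Chamber Warm-up has no further overlaps.
Percussion Rehearsal starts before Sectional Overdub ends → Sectional Overdub and Percussion Rehearsal overlap.
Woodwind Warm-up starts after Sectional Overdub ends, so Sectional Overdub has no further overlaps.
Woodwind Warm-up starts after Percussion Rehearsal ends, so Percussion Rehearsal has no further overlaps.
Brass Tracking starts before Woodwind Warm-up ends → Woodwind Warm-up and Brass Tracking overlap.
Sectional Tracking starts before Woodwind Warm-up ends → Woodwind Warm-up and Sectional Tracking overlap.
Sectional Tracking starts before Brass Tracking ends → Brass Tracking and Sectional Tracking overlap.

Brass Tracking & Sectional Tracking, Brass Tracking & Woodwind Warm-up, Chamber Warm-up & Woodwind Session, Percussion Rehearsal & Sectional Overdub, Percussion Rehearsal & Woodwind Session, Sectional Overdub & Woodwind Session, Sectional Tracking & Woodwind Warm-up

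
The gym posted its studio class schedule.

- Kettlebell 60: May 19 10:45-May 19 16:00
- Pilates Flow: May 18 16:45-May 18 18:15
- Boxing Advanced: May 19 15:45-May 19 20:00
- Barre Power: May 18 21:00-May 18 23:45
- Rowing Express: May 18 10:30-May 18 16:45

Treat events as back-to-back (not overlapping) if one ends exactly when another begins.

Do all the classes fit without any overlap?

No

Sorted by start: Rowing Express, Pilates Flow, Barre Power, Kettlebell 60, Boxing Advanced.
Pilates Flow starts exactly when Rowing Express ends (back-to-back, no overlap), so nothing later overlaps Rowing Express either.
Barre Power starts after Pilates Flow ends, so nothing later overlaps Pilates Flow either.
Kettlebell 60 starts after Barre Power ends, so nothing later overlaps Barre Power either.
Boxing Advanced starts before Kettlebell 60 ends → Kettlebell 60 and Boxing Advanced overlap.
That's a conflict, so the schedule is not conflict-free.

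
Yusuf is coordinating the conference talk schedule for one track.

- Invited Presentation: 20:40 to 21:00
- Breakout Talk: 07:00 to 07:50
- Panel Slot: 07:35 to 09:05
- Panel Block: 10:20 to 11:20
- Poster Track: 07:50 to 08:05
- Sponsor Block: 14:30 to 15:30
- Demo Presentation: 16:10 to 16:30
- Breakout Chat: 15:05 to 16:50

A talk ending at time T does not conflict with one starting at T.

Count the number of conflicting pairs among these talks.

Sorted by start: Breakout Talk, Panel Slot, Poster Track, Panel Block, Sponsor Block, Breakout Chat, Demo Presentation, Invited Presentation.
Panel Slot starts before Breakout Talk ends → Breakout Talk and Panel Slot overlap.
Poster Track starts exactly when Breakout Talk ends (back-to-back, no overlap) — done with Breakout Talk.
Poster Track starts before Panel Slot ends → Panel Slot and Poster Track overlap.
Panel Block starts after Panel Slot ends — done with Panel Slot.
Panel Block starts after Poster Track ends — done with Poster Track.
Sponsor Block starts after Panel Block ends — done with Panel Block.
Breakout Chat starts before Sponsor Block ends → Sponsor Block and Breakout Chat overlap.
Demo Presentation starts after Sponsor Block ends — done with Sponsor Block.
Demo Presentation starts before Breakout Chat ends → Breakout Chat and Demo Presentation overlap.
Invited Presentation starts after Breakout Chat ends.
Invited Presentation starts after Demo Presentation ends.
Overlapping pairs: Breakout Chat & Demo Presentation, Breakout Chat & Sponsor Block, Breakout Talk & Panel Slot, Panel Slot & Poster Track — 4 in total.

4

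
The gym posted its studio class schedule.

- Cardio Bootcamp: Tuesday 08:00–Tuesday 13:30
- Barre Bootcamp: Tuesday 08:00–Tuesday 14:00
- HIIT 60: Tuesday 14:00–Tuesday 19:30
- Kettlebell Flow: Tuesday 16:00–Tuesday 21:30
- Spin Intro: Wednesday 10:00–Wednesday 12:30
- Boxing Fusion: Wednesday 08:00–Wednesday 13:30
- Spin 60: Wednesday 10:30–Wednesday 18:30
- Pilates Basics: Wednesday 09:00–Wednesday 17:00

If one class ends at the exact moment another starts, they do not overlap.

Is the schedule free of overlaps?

Check each pair: they overlap iff neither finishes before the other starts.
Sorted by start: Cardio Bootcamp, Barre Bootcamp, HIIT 60, Kettlebell Flow, Boxing Fusion, Pilates Basics, Spin Intro, Spin 60.
Barre Bootcamp starts before Cardio Bootcamp ends → Cardio Bootcamp and Barre Bootcamp overlap.
That's a conflict, so the schedule is not conflict-free.

No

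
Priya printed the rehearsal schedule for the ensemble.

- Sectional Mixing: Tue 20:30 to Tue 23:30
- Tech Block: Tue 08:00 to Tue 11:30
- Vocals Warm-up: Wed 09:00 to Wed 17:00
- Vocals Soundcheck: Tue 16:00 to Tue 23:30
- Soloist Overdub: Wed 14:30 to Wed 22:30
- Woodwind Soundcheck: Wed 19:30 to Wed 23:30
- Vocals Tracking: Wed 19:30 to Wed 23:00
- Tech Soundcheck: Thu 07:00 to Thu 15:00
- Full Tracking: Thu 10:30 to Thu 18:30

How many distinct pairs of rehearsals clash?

Two intervals overlap when each starts before the other ends.
Sorted by start: Tech Block, Vocals Soundcheck, Sectional Mixing, Vocals Warm-up, Soloist Overdub, Woodwind Soundcheck, Vocals Tracking, Tech Soundcheck, Full Tracking.
Vocals Soundcheck starts after Tech Block ends, so nothing later overlaps Tech Block either.
Sectional Mixing starts before Vocals Soundcheck ends → Vocals Soundcheck and Sectional Mixing overlap.
Vocals Warm-up starts after Vocals Soundcheck ends, so nothing later overlaps Vocals Soundcheck either.
Vocals Warm-up starts after Sectional Mixing ends, so nothing later overlaps Sectional Mixing either.
Soloist Overdub starts before Vocals Warm-up ends → Vocals Warm-up and Soloist Overdub overlap.
Woodwind Soundcheck starts after Vocals Warm-up ends, so nothing later overlaps Vocals Warm-up either.
Woodwind Soundcheck starts before Soloist Overdub ends → Soloist Overdub and Woodwind Soundcheck overlap.
Vocals Tracking starts before Soloist Overdub ends → Soloist Overdub and Vocals Tracking overlap.
Tech Soundcheck starts after Soloist Overdub ends, so nothing later overlaps Soloist Overdub either.
Vocals Tracking starts before Woodwind Soundcheck ends → Woodwind Soundcheck and Vocals Tracking overlap.
Tech Soundcheck starts after Woodwind Soundcheck ends, so nothing later overlaps Woodwind Soundcheck either.
Tech Soundcheck starts after Vocals Tracking ends, so nothing later overlaps Vocals Tracking either.
Full Tracking starts before Tech Soundcheck ends → Tech Soundcheck and Full Tracking overlap.
Overlapping pairs: Full Tracking & Tech Soundcheck, Sectional Mixing & Vocals Soundcheck, Soloist Overdub & Vocals Tracking, Soloist Overdub & Vocals Warm-up, Soloist Overdub & Woodwind Soundcheck, Vocals Tracking & Woodwind Soundcheck — 6 in total.

6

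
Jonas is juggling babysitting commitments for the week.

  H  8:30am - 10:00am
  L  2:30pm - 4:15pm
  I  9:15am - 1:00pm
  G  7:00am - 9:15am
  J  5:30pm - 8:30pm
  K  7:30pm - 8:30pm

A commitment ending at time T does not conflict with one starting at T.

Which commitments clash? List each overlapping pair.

Sorted by start: G, H, I, L, J, K.
H starts before G ends → G and H overlap.
I starts exactly when G ends (back-to-back, no overlap), so G has no further overlaps.
I starts before H ends → H and I overlap.
L starts after H ends, so H has no further overlaps.
L starts after I ends, so I has no further overlaps.
J starts after L ends, so L has no further overlaps.
K starts before J ends → J and K overlap.

G & H, H & I, J & K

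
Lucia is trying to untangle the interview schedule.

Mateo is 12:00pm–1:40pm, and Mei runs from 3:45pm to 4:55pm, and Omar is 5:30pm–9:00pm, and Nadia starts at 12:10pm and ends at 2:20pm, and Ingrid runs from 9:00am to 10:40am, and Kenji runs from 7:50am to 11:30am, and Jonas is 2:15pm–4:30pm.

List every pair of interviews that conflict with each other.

Check each pair: they overlap iff neither finishes before the other starts.
Sorted by start: Kenji, Ingrid, Mateo, Nadia, Jonas, Mei, Omar.
Ingrid starts before Kenji ends → Kenji and Ingrid overlap.
Mateo starts after Kenji ends; Kenji is clear from here.
Mateo starts after Ingrid ends; Ingrid is clear from here.
Nadia starts before Mateo ends → Mateo and Nadia overlap.
Jonas starts after Mateo ends; Mateo is clear from here.
Jonas starts before Nadia ends → Nadia and Jonas overlap.
Mei starts after Nadia ends; Nadia is clear from here.
Mei starts before Jonas ends → Jonas and Mei overlap.
Omar starts after Jonas ends.
Omar starts after Mei ends.

Ingrid & Kenji, Jonas & Mei, Jonas & Nadia, Mateo & Nadia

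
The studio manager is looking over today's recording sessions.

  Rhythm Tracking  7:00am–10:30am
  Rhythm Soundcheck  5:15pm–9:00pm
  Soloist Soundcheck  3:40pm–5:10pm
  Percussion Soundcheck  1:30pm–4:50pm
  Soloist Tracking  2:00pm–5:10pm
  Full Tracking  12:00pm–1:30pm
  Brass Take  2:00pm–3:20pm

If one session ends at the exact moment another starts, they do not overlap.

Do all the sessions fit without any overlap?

Sorted by start: Rhythm Tracking, Full Tracking, Percussion Soundcheck, Brass Take, Soloist Tracking, Soloist Soundcheck, Rhythm Soundcheck.
Full Tracking starts after Rhythm Tracking ends, so Rhythm Tracking has no further overlaps.
Percussion Soundcheck starts exactly when Full Tracking ends (back-to-back, no overlap), so Full Tracking has no further overlaps.
Brass Take starts before Percussion Soundcheck ends → Percussion Soundcheck and Brass Take overlap.
That's a conflict, so the schedule is not conflict-free.

No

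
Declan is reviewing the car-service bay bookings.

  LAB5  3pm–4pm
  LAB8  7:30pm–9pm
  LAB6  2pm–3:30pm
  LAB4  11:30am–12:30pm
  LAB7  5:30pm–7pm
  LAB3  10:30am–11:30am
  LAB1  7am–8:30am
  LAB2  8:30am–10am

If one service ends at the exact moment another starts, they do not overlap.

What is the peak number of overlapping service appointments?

Sort all start/end points and keep a running count:
7am start LAB1 → 1
8:30am end LAB1 → 0
8:30am start LAB2 → 1
10am end LAB2 → 0
10:30am start LAB3 → 1
11:30am end LAB3 → 0
11:30am start LAB4 → 1
12:30pm end LAB4 → 0
2pm start LAB6 → 1
3pm start LAB5 → 2
3:30pm end LAB6 → 1
4pm end LAB5 → 0
5:30pm start LAB7 → 1
7pm end LAB7 → 0
7:30pm start LAB8 → 1
9pm end LAB8 → 0
Peak is 2, at 3pm (LAB5, LAB6).

2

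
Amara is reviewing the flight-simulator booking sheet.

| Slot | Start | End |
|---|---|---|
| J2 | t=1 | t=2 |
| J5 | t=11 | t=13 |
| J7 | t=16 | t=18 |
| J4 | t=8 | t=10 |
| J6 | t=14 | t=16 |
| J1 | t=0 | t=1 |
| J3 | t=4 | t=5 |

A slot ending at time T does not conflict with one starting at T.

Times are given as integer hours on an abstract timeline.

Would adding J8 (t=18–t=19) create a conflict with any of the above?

No — it doesn't clash with anything

J1: ends t=1 at or before J8 starts t=18 → clear.
J2: ends t=2 at or before J8 starts t=18 → clear.
J3: ends t=5 at or before J8 starts t=18 → clear.
J4: ends t=10 at or before J8 starts t=18 → clear.
J5: ends t=13 at or before J8 starts t=18 → clear.
J6: ends t=16 at or before J8 starts t=18 → clear.
J7: ends t=18 at or before J8 starts t=18 → clear.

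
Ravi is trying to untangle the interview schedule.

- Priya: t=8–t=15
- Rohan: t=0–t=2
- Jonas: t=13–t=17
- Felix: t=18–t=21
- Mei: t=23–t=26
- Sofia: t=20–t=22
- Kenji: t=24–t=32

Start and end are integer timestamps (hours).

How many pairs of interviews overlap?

3

Sorted by start: Rohan, Priya, Jonas, Felix, Sofia, Mei, Kenji.
Priya starts after Rohan ends — done with Rohan.
Jonas starts before Priya ends → Priya and Jonas overlap.
Felix starts after Priya ends — done with Priya.
Felix starts after Jonas ends — done with Jonas.
Sofia starts before Felix ends → Felix and Sofia overlap.
Mei starts after Felix ends — done with Felix.
Mei starts after Sofia ends — done with Sofia.
Kenji starts before Mei ends → Mei and Kenji overlap.
Overlapping pairs: Felix & Sofia, Jonas & Priya, Kenji & Mei — 3 in total.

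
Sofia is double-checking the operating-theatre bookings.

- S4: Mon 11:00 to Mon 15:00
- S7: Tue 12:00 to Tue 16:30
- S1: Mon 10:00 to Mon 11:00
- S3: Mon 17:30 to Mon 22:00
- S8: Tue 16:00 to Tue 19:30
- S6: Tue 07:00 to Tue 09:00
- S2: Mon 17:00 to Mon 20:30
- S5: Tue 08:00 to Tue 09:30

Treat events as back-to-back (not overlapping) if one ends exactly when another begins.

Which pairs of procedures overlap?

S2 & S3, S5 & S6, S7 & S8

Two intervals overlap when each starts before the other ends.
Sorted by start: S1, S4, S2, S3, S6, S5, S7, S8.
S4 starts exactly when S1 ends (back-to-back, no overlap); S1 is clear from here.
S2 starts after S4 ends; S4 is clear from here.
S3 starts before S2 ends → S2 and S3 overlap.
S6 starts after S2 ends; S2 is clear from here.
S6 starts after S3 ends; S3 is clear from here.
S5 starts before S6 ends → S6 and S5 overlap.
S7 starts after S6 ends; S6 is clear from here.
S7 starts after S5 ends; S5 is clear from here.
S8 starts before S7 ends → S7 and S8 overlap.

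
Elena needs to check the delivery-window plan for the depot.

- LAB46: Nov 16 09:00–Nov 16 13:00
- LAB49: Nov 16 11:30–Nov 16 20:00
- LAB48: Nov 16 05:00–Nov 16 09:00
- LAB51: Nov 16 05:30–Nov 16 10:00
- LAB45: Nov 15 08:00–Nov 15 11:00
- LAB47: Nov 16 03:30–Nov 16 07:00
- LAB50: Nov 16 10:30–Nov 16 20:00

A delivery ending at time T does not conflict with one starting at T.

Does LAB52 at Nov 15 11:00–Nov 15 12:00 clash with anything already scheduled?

LAB45: ends Nov 15 11:00 at or before LAB52 starts Nov 15 11:00 → clear.
LAB47: starts Nov 16 03:30 at or after LAB52 ends Nov 15 12:00 → clear.
LAB48: starts Nov 16 05:00 at or after LAB52 ends Nov 15 12:00 → clear.
LAB51: starts Nov 16 05:30 at or after LAB52 ends Nov 15 12:00 → clear.
LAB46: starts Nov 16 09:00 at or after LAB52 ends Nov 15 12:00 → clear.
LAB50: starts Nov 16 10:30 at or after LAB52 ends Nov 15 12:00 → clear.
LAB49: starts Nov 16 11:30 at or after LAB52 ends Nov 15 12:00 → clear.

No — it doesn't clash with anything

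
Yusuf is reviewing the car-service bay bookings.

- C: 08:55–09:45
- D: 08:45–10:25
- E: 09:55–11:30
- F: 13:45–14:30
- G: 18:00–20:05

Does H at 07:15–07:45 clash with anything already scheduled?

D: starts 08:45 at or after H ends 07:45 → clear.
C: starts 08:55 at or after H ends 07:45 → clear.
E: starts 09:55 at or after H ends 07:45 → clear.
F: starts 13:45 at or after H ends 07:45 → clear.
G: starts 18:00 at or after H ends 07:45 → clear.

No — it doesn't clash with anything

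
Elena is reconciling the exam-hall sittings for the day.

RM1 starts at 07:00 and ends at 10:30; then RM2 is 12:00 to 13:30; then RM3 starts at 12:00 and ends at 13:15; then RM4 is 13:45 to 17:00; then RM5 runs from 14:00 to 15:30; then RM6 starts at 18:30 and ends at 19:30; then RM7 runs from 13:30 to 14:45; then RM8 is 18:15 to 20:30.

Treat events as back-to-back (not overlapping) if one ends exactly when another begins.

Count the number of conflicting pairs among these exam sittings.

5

Sorted by start: RM1, RM2, RM3, RM7, RM4, RM5, RM8, RM6.
RM2 starts after RM1 ends; RM1 is clear from here.
RM3 starts before RM2 ends → RM2 and RM3 overlap.
RM7 starts exactly when RM2 ends (back-to-back, no overlap); RM2 is clear from here.
RM7 starts after RM3 ends; RM3 is clear from here.
RM4 starts before RM7 ends → RM7 and RM4 overlap.
RM5 starts before RM7 ends → RM7 and RM5 overlap.
RM8 starts after RM7 ends; RM7 is clear from here.
RM5 starts before RM4 ends → RM4 and RM5 overlap.
RM8 starts after RM4 ends; RM4 is clear from here.
RM8 starts after RM5 ends; RM5 is clear from here.
RM6 starts before RM8 ends → RM8 and RM6 overlap.
Overlapping pairs: RM2 & RM3, RM4 & RM5, RM4 & RM7, RM5 & RM7, RM6 & RM8 — 5 in total.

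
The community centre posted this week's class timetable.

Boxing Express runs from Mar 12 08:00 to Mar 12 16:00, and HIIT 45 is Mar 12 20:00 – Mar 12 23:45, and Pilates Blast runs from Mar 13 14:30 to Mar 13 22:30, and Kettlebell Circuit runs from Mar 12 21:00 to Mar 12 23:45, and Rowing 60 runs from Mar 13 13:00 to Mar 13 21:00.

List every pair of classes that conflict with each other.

Sorted by start: Boxing Express, HIIT 45, Kettlebell Circuit, Rowing 60, Pilates Blast.
HIIT 45 starts after Boxing Express ends — done with Boxing Express.
Kettlebell Circuit starts before HIIT 45 ends → HIIT 45 and Kettlebell Circuit overlap.
Rowing 60 starts after HIIT 45 ends — done with HIIT 45.
Rowing 60 starts after Kettlebell Circuit ends — done with Kettlebell Circuit.
Pilates Blast starts before Rowing 60 ends → Rowing 60 and Pilates Blast overlap.

HIIT 45 & Kettlebell Circuit, Pilates Blast & Rowing 60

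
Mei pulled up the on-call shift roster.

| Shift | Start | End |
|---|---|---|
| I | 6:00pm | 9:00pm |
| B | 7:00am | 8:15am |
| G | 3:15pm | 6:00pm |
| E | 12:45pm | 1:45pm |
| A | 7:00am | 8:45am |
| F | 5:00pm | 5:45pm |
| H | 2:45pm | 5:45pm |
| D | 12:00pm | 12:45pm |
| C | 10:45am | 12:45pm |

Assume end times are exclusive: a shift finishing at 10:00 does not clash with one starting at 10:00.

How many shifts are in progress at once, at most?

3

Walk through starts and ends in time order (an end at T is processed before a start at T):
7:00am start A → 1
7:00am start B → 2
8:15am end B → 1
8:45am end A → 0
10:45am start C → 1
12:00pm start D → 2
12:45pm end C → 1
12:45pm end D → 0
12:45pm start E → 1
1:45pm end E → 0
2:45pm start H → 1
3:15pm start G → 2
5:00pm start F → 3
5:45pm end F → 2
5:45pm end H → 1
6:00pm end G → 0
6:00pm start I → 1
9:00pm end I → 0
Peak is 3, at 5:00pm (F, G, H).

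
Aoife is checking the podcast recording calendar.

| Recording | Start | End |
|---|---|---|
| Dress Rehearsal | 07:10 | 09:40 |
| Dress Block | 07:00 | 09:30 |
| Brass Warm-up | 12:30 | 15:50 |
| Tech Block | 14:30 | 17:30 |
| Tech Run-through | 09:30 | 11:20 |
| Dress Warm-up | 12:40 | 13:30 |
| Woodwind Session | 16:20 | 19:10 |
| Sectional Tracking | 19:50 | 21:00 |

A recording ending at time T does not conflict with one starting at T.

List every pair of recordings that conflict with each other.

Brass Warm-up & Dress Warm-up, Brass Warm-up & Tech Block, Dress Block & Dress Rehearsal, Dress Rehearsal & Tech Run-through, Tech Block & Woodwind Session

Sorted by start: Dress Block, Dress Rehearsal, Tech Run-through, Brass Warm-up, Dress Warm-up, Tech Block, Woodwind Session, Sectional Tracking.
Dress Rehearsal starts before Dress Block ends → Dress Block and Dress Rehearsal overlap.
Tech Run-through starts exactly when Dress Block ends (back-to-back, no overlap) — done with Dress Block.
Tech Run-through starts before Dress Rehearsal ends → Dress Rehearsal and Tech Run-through overlap.
Brass Warm-up starts after Dress Rehearsal ends — done with Dress Rehearsal.
Brass Warm-up starts after Tech Run-through ends — done with Tech Run-through.
Dress Warm-up starts before Brass Warm-up ends → Brass Warm-up and Dress Warm-up overlap.
Tech Block starts before Brass Warm-up ends → Brass Warm-up and Tech Block overlap.
Woodwind Session starts after Brass Warm-up ends — done with Brass Warm-up.
Tech Block starts after Dress Warm-up ends — done with Dress Warm-up.
Woodwind Session starts before Tech Block ends → Tech Block and Woodwind Session overlap.
Sectional Tracking starts after Tech Block ends.
Sectional Tracking starts after Woodwind Session ends.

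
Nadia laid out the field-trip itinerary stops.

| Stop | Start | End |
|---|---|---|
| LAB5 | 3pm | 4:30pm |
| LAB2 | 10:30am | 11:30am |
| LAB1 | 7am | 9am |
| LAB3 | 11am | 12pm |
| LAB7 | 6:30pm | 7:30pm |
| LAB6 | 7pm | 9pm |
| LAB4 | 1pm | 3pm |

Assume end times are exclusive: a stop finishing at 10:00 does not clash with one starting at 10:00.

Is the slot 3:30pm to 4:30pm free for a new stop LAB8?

No — it overlaps LAB5

LAB1: ends 9am at or before LAB8 starts 3:30pm → clear.
LAB2: ends 11:30am at or before LAB8 starts 3:30pm → clear.
LAB3: ends 12pm at or before LAB8 starts 3:30pm → clear.
LAB4: ends 3pm at or before LAB8 starts 3:30pm → clear.
LAB5: starts 3pm before LAB8 ends 4:30pm, and ends 4:30pm after LAB8 starts 3:30pm → overlap.
LAB7: starts 6:30pm at or after LAB8 ends 4:30pm → clear.
LAB6: starts 7pm at or after LAB8 ends 4:30pm → clear.
LAB8 overlaps LAB5.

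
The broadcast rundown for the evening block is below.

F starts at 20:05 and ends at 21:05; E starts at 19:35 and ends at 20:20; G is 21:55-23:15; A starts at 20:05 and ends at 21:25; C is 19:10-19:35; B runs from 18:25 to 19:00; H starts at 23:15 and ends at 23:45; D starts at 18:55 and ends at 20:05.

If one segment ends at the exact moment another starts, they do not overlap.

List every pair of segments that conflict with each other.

Sorted by start: B, D, C, E, A, F, G, H.
D starts before B ends → B and D overlap.
C starts after B ends, so nothing later overlaps B either.
C starts before D ends → D and C overlap.
E starts before D ends → D and E overlap.
A starts exactly when D ends (back-to-back, no overlap), so nothing later overlaps D either.
E starts exactly when C ends (back-to-back, no overlap), so nothing later overlaps C either.
A starts before E ends → E and A overlap.
F starts before E ends → E and F overlap.
G starts after E ends, so nothing later overlaps E either.
F starts before A ends → A and F overlap.
G starts after A ends, so nothing later overlaps A either.
G starts after F ends, so nothing later overlaps F either.
H starts exactly when G ends (back-to-back, no overlap).

A & E, A & F, B & D, C & D, D & E, E & F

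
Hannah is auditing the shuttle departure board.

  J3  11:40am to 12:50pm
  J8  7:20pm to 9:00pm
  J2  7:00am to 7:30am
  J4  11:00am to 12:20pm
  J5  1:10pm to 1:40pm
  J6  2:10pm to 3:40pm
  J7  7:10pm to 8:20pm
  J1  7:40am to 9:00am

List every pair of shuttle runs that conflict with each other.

Sorted by start: J2, J1, J4, J3, J5, J6, J7, J8.
J1 starts after J2 ends, so nothing later overlaps J2 either.
J4 starts after J1 ends, so nothing later overlaps J1 either.
J3 starts before J4 ends → J4 and J3 overlap.
J5 starts after J4 ends, so nothing later overlaps J4 either.
J5 starts after J3 ends, so nothing later overlaps J3 either.
J6 starts after J5 ends, so nothing later overlaps J5 either.
J7 starts after J6 ends, so nothing later overlaps J6 either.
J8 starts before J7 ends → J7 and J8 overlap.

J3 & J4, J7 & J8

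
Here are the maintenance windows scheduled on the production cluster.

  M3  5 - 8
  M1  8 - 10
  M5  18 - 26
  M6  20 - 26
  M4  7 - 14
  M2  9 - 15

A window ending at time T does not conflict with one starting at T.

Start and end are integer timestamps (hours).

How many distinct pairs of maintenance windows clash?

Sorted by start: M3, M4, M1, M2, M5, M6.
M4 starts before M3 ends → M3 and M4 overlap.
M1 starts exactly when M3 ends (back-to-back, no overlap), so nothing later overlaps M3 either.
M1 starts before M4 ends → M4 and M1 overlap.
M2 starts before M4 ends → M4 and M2 overlap.
M5 starts after M4 ends, so nothing later overlaps M4 either.
M2 starts before M1 ends → M1 and M2 overlap.
M5 starts after M1 ends, so nothing later overlaps M1 either.
M5 starts after M2 ends, so nothing later overlaps M2 either.
M6 starts before M5 ends → M5 and M6 overlap.
Overlapping pairs: M1 & M2, M1 & M4, M2 & M4, M3 & M4, M5 & M6 — 5 in total.

5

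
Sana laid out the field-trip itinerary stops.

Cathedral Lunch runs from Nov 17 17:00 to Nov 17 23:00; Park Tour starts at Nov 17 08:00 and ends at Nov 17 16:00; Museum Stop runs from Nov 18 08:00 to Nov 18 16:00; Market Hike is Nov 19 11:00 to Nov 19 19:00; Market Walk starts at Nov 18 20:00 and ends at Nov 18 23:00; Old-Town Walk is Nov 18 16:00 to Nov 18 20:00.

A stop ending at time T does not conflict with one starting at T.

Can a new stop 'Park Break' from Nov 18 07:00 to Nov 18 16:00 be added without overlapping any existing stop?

No — it overlaps Museum Stop

Park Tour: ends Nov 17 16:00 at or before Park Break starts Nov 18 07:00 → clear.
Cathedral Lunch: ends Nov 17 23:00 at or before Park Break starts Nov 18 07:00 → clear.
Museum Stop: starts Nov 18 08:00 before Park Break ends Nov 18 16:00, and ends Nov 18 16:00 after Park Break starts Nov 18 07:00 → overlap.
Old-Town Walk: starts Nov 18 16:00 at or after Park Break ends Nov 18 16:00 → clear.
Market Walk: starts Nov 18 20:00 at or after Park Break ends Nov 18 16:00 → clear.
Market Hike: starts Nov 19 11:00 at or after Park Break ends Nov 18 16:00 → clear.
Park Break overlaps Museum Stop.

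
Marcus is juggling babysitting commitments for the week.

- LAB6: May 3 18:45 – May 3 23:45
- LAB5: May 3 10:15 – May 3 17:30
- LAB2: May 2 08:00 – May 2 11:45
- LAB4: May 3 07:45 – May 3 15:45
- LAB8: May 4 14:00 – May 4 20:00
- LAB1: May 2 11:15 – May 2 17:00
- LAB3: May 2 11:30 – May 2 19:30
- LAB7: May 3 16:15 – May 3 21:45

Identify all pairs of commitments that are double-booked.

LAB1 & LAB2, LAB1 & LAB3, LAB2 & LAB3, LAB4 & LAB5, LAB5 & LAB7, LAB6 & LAB7

Sorted by start: LAB2, LAB1, LAB3, LAB4, LAB5, LAB7, LAB6, LAB8.
LAB1 starts before LAB2 ends → LAB2 and LAB1 overlap.
LAB3 starts before LAB2 ends → LAB2 and LAB3 overlap.
LAB4 starts after LAB2 ends; LAB2 is clear from here.
LAB3 starts before LAB1 ends → LAB1 and LAB3 overlap.
LAB4 starts after LAB1 ends; LAB1 is clear from here.
LAB4 starts after LAB3 ends; LAB3 is clear from here.
LAB5 starts before LAB4 ends → LAB4 and LAB5 overlap.
LAB7 starts after LAB4 ends; LAB4 is clear from here.
LAB7 starts before LAB5 ends → LAB5 and LAB7 overlap.
LAB6 starts after LAB5 ends; LAB5 is clear from here.
LAB6 starts before LAB7 ends → LAB7 and LAB6 overlap.
LAB8 starts after LAB7 ends.
LAB8 starts after LAB6 ends.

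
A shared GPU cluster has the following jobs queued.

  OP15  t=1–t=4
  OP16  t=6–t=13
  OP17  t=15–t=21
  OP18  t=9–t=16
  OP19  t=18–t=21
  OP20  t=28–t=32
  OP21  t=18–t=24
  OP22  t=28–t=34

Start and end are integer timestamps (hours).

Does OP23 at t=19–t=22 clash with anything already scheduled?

Yes — it overlaps OP17, OP19, OP21

OP15: ends t=4 at or before OP23 starts t=19 → clear.
OP16: ends t=13 at or before OP23 starts t=19 → clear.
OP18: ends t=16 at or before OP23 starts t=19 → clear.
OP17: starts t=15 before OP23 ends t=22, and ends t=21 after OP23 starts t=19 → overlap.
OP19: starts t=18 before OP23 ends t=22, and ends t=21 after OP23 starts t=19 → overlap.
OP21: starts t=18 before OP23 ends t=22, and ends t=24 after OP23 starts t=19 → overlap.
OP20: starts t=28 at or after OP23 ends t=22 → clear.
OP22: starts t=28 at or after OP23 ends t=22 → clear.
OP23 overlaps OP17, OP19, OP21.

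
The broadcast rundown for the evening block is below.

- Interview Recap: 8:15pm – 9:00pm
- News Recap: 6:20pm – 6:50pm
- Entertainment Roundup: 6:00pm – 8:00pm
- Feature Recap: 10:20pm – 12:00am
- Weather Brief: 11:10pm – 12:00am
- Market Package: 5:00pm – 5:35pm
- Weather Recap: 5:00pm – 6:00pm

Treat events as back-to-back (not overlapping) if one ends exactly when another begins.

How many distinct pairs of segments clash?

Sorted by start: Weather Recap, Market Package, Entertainment Roundup, News Recap, Interview Recap, Feature Recap, Weather Brief.
Market Package starts before Weather Recap ends → Weather Recap and Market Package overlap.
Entertainment Roundup starts exactly when Weather Recap ends (back-to-back, no overlap), so Weather Recap has no further overlaps.
Entertainment Roundup starts after Market Package ends, so Market Package has no further overlaps.
News Recap starts before Entertainment Roundup ends → Entertainment Roundup and News Recap overlap.
Interview Recap starts after Entertainment Roundup ends, so Entertainment Roundup has no further overlaps.
Interview Recap starts after News Recap ends, so News Recap has no further overlaps.
Feature Recap starts after Interview Recap ends, so Interview Recap has no further overlaps.
Weather Brief starts before Feature Recap ends → Feature Recap and Weather Brief overlap.
Overlapping pairs: Entertainment Roundup & News Recap, Feature Recap & Weather Brief, Market Package & Weather Recap — 3 in total.

3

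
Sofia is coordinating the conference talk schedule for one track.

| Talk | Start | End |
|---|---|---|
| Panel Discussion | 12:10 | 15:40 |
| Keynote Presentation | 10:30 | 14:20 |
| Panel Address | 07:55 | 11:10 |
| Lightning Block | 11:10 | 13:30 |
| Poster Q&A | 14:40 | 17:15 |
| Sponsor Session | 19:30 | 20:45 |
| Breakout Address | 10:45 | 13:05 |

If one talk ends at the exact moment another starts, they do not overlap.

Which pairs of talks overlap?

Sorted by start: Panel Address, Keynote Presentation, Breakout Address, Lightning Block, Panel Discussion, Poster Q&A, Sponsor Session.
Keynote Presentation starts before Panel Address ends → Panel Address and Keynote Presentation overlap.
Breakout Address starts before Panel Address ends → Panel Address and Breakout Address overlap.
Lightning Block starts exactly when Panel Address ends (back-to-back, no overlap); Panel Address is clear from here.
Breakout Address starts before Keynote Presentation ends → Keynote Presentation and Breakout Address overlap.
Lightning Block starts before Keynote Presentation ends → Keynote Presentation and Lightning Block overlap.
Panel Discussion starts before Keynote Presentation ends → Keynote Presentation and Panel Discussion overlap.
Poster Q&A starts after Keynote Presentation ends; Keynote Presentation is clear from here.
Lightning Block starts before Breakout Address ends → Breakout Address and Lightning Block overlap.
Panel Discussion starts before Breakout Address ends → Breakout Address and Panel Discussion overlap.
Poster Q&A starts after Breakout Address ends; Breakout Address is clear from here.
Panel Discussion starts before Lightning Block ends → Lightning Block and Panel Discussion overlap.
Poster Q&A starts after Lightning Block ends; Lightning Block is clear from here.
Poster Q&A starts before Panel Discussion ends → Panel Discussion and Poster Q&A overlap.
Sponsor Session starts after Panel Discussion ends.
Sponsor Session starts after Poster Q&A ends.

Breakout Address & Keynote Presentation, Breakout Address & Lightning Block, Breakout Address & Panel Address, Breakout Address & Panel Discussion, Keynote Presentation & Lightning Block, Keynote Presentation & Panel Address, Keynote Presentation & Panel Discussion, Lightning Block & Panel Discussion, Panel Discussion & Poster Q&A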